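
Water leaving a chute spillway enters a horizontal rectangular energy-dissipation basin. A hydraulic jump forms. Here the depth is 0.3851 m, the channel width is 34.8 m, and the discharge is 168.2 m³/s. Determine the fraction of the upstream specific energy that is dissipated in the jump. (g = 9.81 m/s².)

ΔE/E₁ = 0.592 (59.2%)

q = Q/b = 168.2/34.8 = 4.833 m²/s; V₁ = q/y₁ = 12.55 m/s. Fr₁ = V₁/√(g·y₁) = 6.457.
From the momentum equation for a rectangular channel, y₂/y₁ = ½[√(1 + 8Fr₁²) − 1] = ½[√334.58 − 1] = 8.646.
y₂ = 8.646 × 0.3851 = 3.329 m.
E₁ = y₁ + V₁²/2g = 8.414 m. ΔE = (y₂ − y₁)³/(4y₁y₂) = 4.977 m. ΔE/E₁ = 4.977/8.414 = 0.592.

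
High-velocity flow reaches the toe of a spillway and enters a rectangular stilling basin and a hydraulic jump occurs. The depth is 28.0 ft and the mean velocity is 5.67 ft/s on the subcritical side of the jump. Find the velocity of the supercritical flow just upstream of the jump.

V₁ = 84.8 ft/s

Fr₂ = V₂/√(g·y₂) = 5.67/√(32.2×28.0) = 0.189.
Applying the sequent-depth relation in reverse, y₁/y₂ = ½[√(1 + 8Fr₂²) − 1] = ½[√1.285 − 1] = 0.0668.
y₁ = 0.0668 × 28.0 = 1.87 ft.
V₁ = q/y₁ = 159/1.87 = 84.8 ft/s.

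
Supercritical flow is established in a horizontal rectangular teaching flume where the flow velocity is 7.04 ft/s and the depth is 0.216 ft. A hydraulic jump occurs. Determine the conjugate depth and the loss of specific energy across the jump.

Fr₁ = V₁/√(g·y₁) = 7.04/√(32.2×0.216) = 2.67.
By Bélanger, y₂/y₁ = ½[√(1 + 8Fr₁²) − 1] = ½[√58.01 − 1] = 3.31.
y₂ = 3.31 × 0.216 = 0.715 ft.
q = V₁·y₁ = 7.04 × 0.216 = 1.52 ft²/s. V₂ = q/y₂ = 1.52/0.715 = 2.13 ft/s. E₁ = y₁ + V₁²/2g = 0.986 ft; E₂ = y₂ + V₂²/2g = 0.785 ft. ΔE = E₁ − E₂ = 0.201 ft.

y₂ = 0.715 ft; ΔE = 0.201 ft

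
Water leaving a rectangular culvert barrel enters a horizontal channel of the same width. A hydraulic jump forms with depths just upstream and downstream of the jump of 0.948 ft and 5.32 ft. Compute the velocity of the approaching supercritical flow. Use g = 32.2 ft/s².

V₁ = 23.8 ft/s

For a rectangular channel the momentum equation gives q² = ½·g·y₁·y₂·(y₁ + y₂) = ½×32.2×0.948×5.32×6.27 = 509.
q = √509 = 22.6 ft²/s.
V₁ = q/y₁ = 22.6/0.948 = 23.8 ft/s.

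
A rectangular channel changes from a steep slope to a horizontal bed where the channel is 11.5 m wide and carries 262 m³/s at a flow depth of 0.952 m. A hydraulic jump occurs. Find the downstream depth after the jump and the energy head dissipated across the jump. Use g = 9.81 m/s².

y₂ = 10.1 m; ΔE = 19.8 m

q = Q/b = 262/11.5 = 22.8 m²/s; V₁ = q/y₁ = 23.9 m/s. Fr₁ = V₁/√(g·y₁) = 7.83.
Sequent-depth ratio: y₂/y₁ = ½[√(1 + 8Fr₁²) − 1] = ½[√491.6 − 1] = 10.6.
y₂ = 10.6 × 0.952 = 10.1 m.
V₂ = q/y₂ = 22.8/10.1 = 2.26 m/s. E₁ = y₁ + V₁²/2g = 30.1 m; E₂ = y₂ + V₂²/2g = 10.3 m. ΔE = E₁ − E₂ = 19.8 m.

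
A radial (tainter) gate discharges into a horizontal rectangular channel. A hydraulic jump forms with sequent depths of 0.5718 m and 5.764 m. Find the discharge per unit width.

For a rectangular channel the momentum equation gives q² = ½·g·y₁·y₂·(y₁ + y₂) = ½×9.81×0.5718×5.764×6.336 = 102.4.
q = √102.4 = 10.12 m²/s.

q = 10.12 m²/s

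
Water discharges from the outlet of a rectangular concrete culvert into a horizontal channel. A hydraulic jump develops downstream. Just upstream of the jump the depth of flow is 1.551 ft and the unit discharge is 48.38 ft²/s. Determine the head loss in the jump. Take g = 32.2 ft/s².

V₁ = q/y₁ = 48.38/1.551 = 31.19 ft/s. Fr₁ = V₁/√(g·y₁) = 31.19/√(32.2×1.551) = 4.414.
Sequent-depth ratio: y₂/y₁ = ½[√(1 + 8Fr₁²) − 1] = ½[√156.86 − 1] = 5.762.
y₂ = 5.762 × 1.551 = 8.937 ft.
Head loss: ΔE = (y₂ − y₁)³/(4y₁y₂) = (8.937 − 1.551)³/(4×1.551×8.937) = 402.9/55.45 = 7.267 ft.

ΔE = 7.267 ft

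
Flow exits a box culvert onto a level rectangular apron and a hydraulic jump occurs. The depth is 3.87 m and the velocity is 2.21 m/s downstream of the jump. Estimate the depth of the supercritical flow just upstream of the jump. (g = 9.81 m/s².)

Fr₂ = V₂/√(g·y₂) = 2.21/√(9.81×3.87) = 0.359.
From the momentum equation (using Fr₂), y₁/y₂ = ½[√(1 + 8Fr₂²) − 1] = ½[√2.029 − 1] = 0.212.
y₁ = 0.212 × 3.87 = 0.821 m.

y₁ = 0.821 m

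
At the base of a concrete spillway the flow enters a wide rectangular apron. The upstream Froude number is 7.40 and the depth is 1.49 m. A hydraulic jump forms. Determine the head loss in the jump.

ΔE = 27.0 m

Fr₁ = 7.40 (given).
Bélanger equation: y₂/y₁ = ½[√(1 + 8Fr₁²) − 1] = ½[√439.1 − 1] = 9.98.
y₂ = 9.98 × 1.49 = 14.9 m.
V₁ = Fr₁·√(g·y₁) = 7.40×√(9.81×1.49) = 28.3 m/s; q = V₁·y₁ = 42.2 m²/s. V₂ = q/y₂ = 42.2/14.9 = 2.84 m/s. E₁ = y₁ + V₁²/2g = 42.3 m; E₂ = y₂ + V₂²/2g = 15.3 m. ΔE = E₁ − E₂ = 27.0 m.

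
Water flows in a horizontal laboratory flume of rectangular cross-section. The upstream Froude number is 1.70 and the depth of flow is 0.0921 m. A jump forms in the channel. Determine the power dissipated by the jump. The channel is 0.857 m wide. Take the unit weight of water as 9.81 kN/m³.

P = 0.0129 kW

Fr₁ = 1.70 (given).
By Bélanger, y₂/y₁ = ½[√(1 + 8Fr₁²) − 1] = ½[√24.12 − 1] = 1.96.
y₂ = 1.96 × 0.0921 = 0.180 m.
V₁ = Fr₁·√(g·y₁) = 1.70×√(9.81×0.0921) = 1.62 m/s; q = V₁·y₁ = 0.149 m²/s. V₂ = q/y₂ = 0.149/0.180 = 0.826 m/s. E₁ = y₁ + V₁²/2g = 0.225 m; E₂ = y₂ + V₂²/2g = 0.215 m. ΔE = E₁ − E₂ = 0.0103 m.
Q = q·b = 0.149 × 0.857 = 0.128 m³/s. P = γ·Q·ΔE = 9.81 × 0.128 × 0.0103 = 0.0129 kW.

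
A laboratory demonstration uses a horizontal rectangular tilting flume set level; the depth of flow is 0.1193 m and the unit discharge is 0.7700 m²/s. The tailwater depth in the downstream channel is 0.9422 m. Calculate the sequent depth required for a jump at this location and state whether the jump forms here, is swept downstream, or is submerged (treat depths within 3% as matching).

y₂ = 0.9487 m; the jump forms here

V₁ = q/y₁ = 0.7700/0.1193 = 6.454 m/s. Fr₁ = V₁/√(g·y₁) = 6.454/√(9.81×0.1193) = 5.966.
From the momentum equation for a rectangular channel, y₂/y₁ = ½[√(1 + 8Fr₁²) − 1] = ½[√285.76 − 1] = 7.952.
y₂ = 7.952 × 0.1193 = 0.9487 m.
Tailwater y_tw = 0.9422 m: y_tw ≈ y₂, so the jump forms here.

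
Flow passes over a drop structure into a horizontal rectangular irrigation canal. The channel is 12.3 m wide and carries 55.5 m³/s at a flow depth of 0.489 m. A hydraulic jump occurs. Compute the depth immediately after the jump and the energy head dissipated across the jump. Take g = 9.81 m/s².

y₂ = 2.68 m; ΔE = 2.00 m

q = Q/b = 55.5/12.3 = 4.51 m²/s; V₁ = q/y₁ = 9.23 m/s. Fr₁ = V₁/√(g·y₁) = 4.21.
Conjugate-depth relation: y₂/y₁ = ½[√(1 + 8Fr₁²) − 1] = ½[√143.0 − 1] = 5.48.
y₂ = 5.48 × 0.489 = 2.68 m.
Head loss: ΔE = (y₂ − y₁)³/(4y₁y₂) = (2.68 − 0.489)³/(4×0.489×2.68) = 10.5/5.24 = 2.00 m.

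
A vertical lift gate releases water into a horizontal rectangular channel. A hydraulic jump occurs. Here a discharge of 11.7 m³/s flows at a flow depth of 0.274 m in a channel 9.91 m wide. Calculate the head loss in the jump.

q = Q/b = 11.7/9.91 = 1.18 m²/s; V₁ = q/y₁ = 4.31 m/s. Fr₁ = V₁/√(g·y₁) = 2.63.
Sequent-depth ratio: y₂/y₁ = ½[√(1 + 8Fr₁²) − 1] = ½[√56.26 − 1] = 3.25.
y₂ = 3.25 × 0.274 = 0.891 m.
Head loss: ΔE = (y₂ − y₁)³/(4y₁y₂) = (0.891 − 0.274)³/(4×0.274×0.891) = 0.234/0.976 = 0.240 m.

ΔE = 0.240 m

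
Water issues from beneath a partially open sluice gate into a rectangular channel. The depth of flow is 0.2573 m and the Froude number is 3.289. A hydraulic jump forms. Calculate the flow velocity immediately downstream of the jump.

V₂ = 1.251 m/s

Fr₁ = 3.289 (given).
Sequent-depth ratio: y₂/y₁ = ½[√(1 + 8Fr₁²) − 1] = ½[√87.540 − 1] = 4.178.
y₂ = 4.178 × 0.2573 = 1.075 m.
V₁ = Fr₁·√(g·y₁) = 3.289×√(9.81×0.2573) = 5.225 m/s; q = V₁·y₁ = 1.344 m²/s.
V₂ = q/y₂ = 1.344/1.075 = 1.251 m/s.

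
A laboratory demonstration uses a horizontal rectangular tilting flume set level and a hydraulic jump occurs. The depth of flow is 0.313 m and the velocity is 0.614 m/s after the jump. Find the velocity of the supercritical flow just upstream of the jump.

V₁ = 3.01 m/s

Fr₂ = V₂/√(g·y₂) = 0.614/√(9.81×0.313) = 0.350.
From the momentum equation (using Fr₂), y₁/y₂ = ½[√(1 + 8Fr₂²) − 1] = ½[√1.982 − 1] = 0.204.
y₁ = 0.204 × 0.313 = 0.0638 m.
V₁ = q/y₁ = 0.192/0.0638 = 3.01 m/s.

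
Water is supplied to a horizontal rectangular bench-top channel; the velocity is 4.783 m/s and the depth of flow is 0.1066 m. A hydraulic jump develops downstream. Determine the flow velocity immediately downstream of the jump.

Fr₁ = V₁/√(g·y₁) = 4.783/√(9.81×0.1066) = 4.677.
From the momentum equation for a rectangular channel, y₂/y₁ = ½[√(1 + 8Fr₁²) − 1] = ½[√176.01 − 1] = 6.133.
y₂ = 6.133 × 0.1066 = 0.6538 m.
q = V₁·y₁ = 4.783 × 0.1066 = 0.5099 m²/s.
V₂ = q/y₂ = 0.5099/0.6538 = 0.7798 m/s.

V₂ = 0.7798 m/s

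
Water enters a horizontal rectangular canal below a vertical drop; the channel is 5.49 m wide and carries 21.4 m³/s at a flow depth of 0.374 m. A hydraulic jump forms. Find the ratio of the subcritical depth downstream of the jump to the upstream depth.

y₂/y₁ = 7.21

q = Q/b = 21.4/5.49 = 3.90 m²/s; V₁ = q/y₁ = 10.4 m/s. Fr₁ = V₁/√(g·y₁) = 5.44.
From the momentum equation for a rectangular channel, y₂/y₁ = ½[√(1 + 8Fr₁²) − 1] = ½[√237.9 − 1] = 7.21.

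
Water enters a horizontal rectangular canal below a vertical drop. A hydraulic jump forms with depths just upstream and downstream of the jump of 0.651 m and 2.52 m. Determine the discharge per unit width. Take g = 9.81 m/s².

q = 5.05 m²/s

For a rectangular channel the momentum equation gives q² = ½·g·y₁·y₂·(y₁ + y₂) = ½×9.81×0.651×2.52×3.17 = 25.5.
q = √25.5 = 5.05 m²/s.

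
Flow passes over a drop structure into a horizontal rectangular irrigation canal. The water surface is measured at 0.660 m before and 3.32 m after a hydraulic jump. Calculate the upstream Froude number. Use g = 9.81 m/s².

Fr₁ = 3.89

For a rectangular channel the momentum equation gives q² = ½·g·y₁·y₂·(y₁ + y₂) = ½×9.81×0.660×3.32×3.98 = 42.8.
q = √42.8 = 6.54 m²/s.
V₁ = q/y₁ = 9.91 m/s; Fr₁ = V₁/√(g·y₁) = 3.89.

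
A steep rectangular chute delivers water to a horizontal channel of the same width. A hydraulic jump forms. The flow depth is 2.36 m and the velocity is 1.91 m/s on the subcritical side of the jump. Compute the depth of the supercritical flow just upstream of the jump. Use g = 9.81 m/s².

y₁ = 0.594 m

Fr₂ = V₂/√(g·y₂) = 1.91/√(9.81×2.36) = 0.397.
From the momentum equation (using Fr₂), y₁/y₂ = ½[√(1 + 8Fr₂²) − 1] = ½[√2.261 − 1] = 0.252.
y₁ = 0.252 × 2.36 = 0.594 m.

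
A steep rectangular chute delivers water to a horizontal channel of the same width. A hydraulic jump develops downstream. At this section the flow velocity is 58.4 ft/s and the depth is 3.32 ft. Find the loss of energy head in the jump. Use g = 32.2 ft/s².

Fr₁ = V₁/√(g·y₁) = 58.4/√(32.2×3.32) = 5.65.
By Bélanger, y₂/y₁ = ½[√(1 + 8Fr₁²) − 1] = ½[√256.2 − 1] = 7.50.
y₂ = 7.50 × 3.32 = 24.9 ft.
Head loss: ΔE = (y₂ − y₁)³/(4y₁y₂) = (24.9 − 3.32)³/(4×3.32×24.9) = 10066/331 = 30.4 ft.

ΔE = 30.4 ft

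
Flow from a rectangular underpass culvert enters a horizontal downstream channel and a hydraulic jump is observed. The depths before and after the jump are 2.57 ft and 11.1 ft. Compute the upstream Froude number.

Fr₁ = 3.39

For a rectangular channel the momentum equation gives q² = ½·g·y₁·y₂·(y₁ + y₂) = ½×32.2×2.57×11.1×13.7 = 6278.
q = √6278 = 79.2 ft²/s.
V₁ = q/y₁ = 30.8 ft/s; Fr₁ = V₁/√(g·y₁) = 3.39.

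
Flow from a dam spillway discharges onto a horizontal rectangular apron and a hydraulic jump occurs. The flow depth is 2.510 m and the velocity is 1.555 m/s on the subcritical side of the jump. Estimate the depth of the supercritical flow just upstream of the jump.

y₁ = 0.4220 m

Fr₂ = V₂/√(g·y₂) = 1.555/√(9.81×2.510) = 0.3134.
The Bélanger relation is symmetric: y₁/y₂ = ½[√(1 + 8Fr₂²) − 1] = ½[√1.7856 − 1] = 0.1681.
y₁ = 0.1681 × 2.510 = 0.4220 m.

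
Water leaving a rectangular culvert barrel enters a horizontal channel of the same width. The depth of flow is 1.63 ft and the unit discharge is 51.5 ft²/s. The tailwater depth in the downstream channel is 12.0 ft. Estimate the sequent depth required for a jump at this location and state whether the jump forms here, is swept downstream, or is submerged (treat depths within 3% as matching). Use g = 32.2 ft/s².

V₁ = q/y₁ = 51.5/1.63 = 31.6 ft/s. Fr₁ = V₁/√(g·y₁) = 31.6/√(32.2×1.63) = 4.36.
Bélanger equation: y₂/y₁ = ½[√(1 + 8Fr₁²) − 1] = ½[√153.2 − 1] = 5.69.
y₂ = 5.69 × 1.63 = 9.27 ft.
Tailwater y_tw = 12.0 ft: y_tw > y₂, so the jump is submerged.

y₂ = 9.27 ft; the jump is submerged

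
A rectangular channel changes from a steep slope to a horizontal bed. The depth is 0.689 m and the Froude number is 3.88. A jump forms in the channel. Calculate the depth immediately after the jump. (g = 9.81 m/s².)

y₂ = 3.45 m

Fr₁ = 3.88 (given).
Sequent-depth ratio: y₂/y₁ = ½[√(1 + 8Fr₁²) − 1] = ½[√121.4 − 1] = 5.01.
y₂ = 5.01 × 0.689 = 3.45 m.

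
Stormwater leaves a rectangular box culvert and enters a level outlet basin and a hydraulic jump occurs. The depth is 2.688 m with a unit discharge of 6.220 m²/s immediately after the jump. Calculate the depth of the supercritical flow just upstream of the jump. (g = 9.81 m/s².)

V₂ = q/y₂ = 6.220/2.688 = 2.314 m/s; Fr₂ = V₂/√(g·y₂) = 0.4506.
From the momentum equation (using Fr₂), y₁/y₂ = ½[√(1 + 8Fr₂²) − 1] = ½[√2.6245 − 1] = 0.3100.
y₁ = 0.3100 × 2.688 = 0.8333 m.

y₁ = 0.8333 m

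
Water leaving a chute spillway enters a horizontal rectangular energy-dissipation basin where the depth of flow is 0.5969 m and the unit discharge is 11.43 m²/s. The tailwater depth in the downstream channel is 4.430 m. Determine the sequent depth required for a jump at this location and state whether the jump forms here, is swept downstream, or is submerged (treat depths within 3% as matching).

y₂ = 6.388 m; the jump is swept downstream

V₁ = q/y₁ = 11.43/0.5969 = 19.15 m/s. Fr₁ = V₁/√(g·y₁) = 19.15/√(9.81×0.5969) = 7.913.
Conjugate-depth relation: y₂/y₁ = ½[√(1 + 8Fr₁²) − 1] = ½[√501.97 − 1] = 10.70.
y₂ = 10.70 × 0.5969 = 6.388 m.
Tailwater y_tw = 4.430 m: y_tw < y₂, so the jump is swept downstream.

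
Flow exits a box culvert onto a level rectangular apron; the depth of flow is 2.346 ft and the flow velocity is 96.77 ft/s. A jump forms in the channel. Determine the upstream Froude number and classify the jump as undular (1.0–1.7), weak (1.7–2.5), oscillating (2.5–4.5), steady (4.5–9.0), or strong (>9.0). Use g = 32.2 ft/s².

Fr₁ = 11.13; strong jump

Fr₁ = V₁/√(g·y₁) = 96.77/√(32.2×2.346) = 11.13.
Fr₁ = 11.13 lies in the strong range.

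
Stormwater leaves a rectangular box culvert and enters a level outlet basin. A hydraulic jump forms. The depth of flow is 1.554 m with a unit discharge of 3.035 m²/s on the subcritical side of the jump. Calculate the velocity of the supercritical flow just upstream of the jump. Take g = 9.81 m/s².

V₁ = 5.332 m/s

V₂ = q/y₂ = 3.035/1.554 = 1.953 m/s; Fr₂ = V₂/√(g·y₂) = 0.5002.
The Bélanger relation is symmetric: y₁/y₂ = ½[√(1 + 8Fr₂²) − 1] = ½[√3.0016 − 1] = 0.3663.
y₁ = 0.3663 × 1.554 = 0.5692 m.
V₁ = q/y₁ = 3.035/0.5692 = 5.332 m/s.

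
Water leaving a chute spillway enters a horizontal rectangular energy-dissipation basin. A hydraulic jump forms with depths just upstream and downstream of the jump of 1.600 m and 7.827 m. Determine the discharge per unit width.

q = 24.06 m²/s

For a rectangular channel the momentum equation gives q² = ½·g·y₁·y₂·(y₁ + y₂) = ½×9.81×1.600×7.827×9.427 = 579.1.
q = √579.1 = 24.06 m²/s.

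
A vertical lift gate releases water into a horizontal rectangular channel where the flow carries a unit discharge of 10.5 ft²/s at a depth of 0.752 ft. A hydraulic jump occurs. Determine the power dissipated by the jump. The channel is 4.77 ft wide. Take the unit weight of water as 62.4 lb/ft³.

V₁ = q/y₁ = 10.5/0.752 = 14.0 ft/s. Fr₁ = V₁/√(g·y₁) = 14.0/√(32.2×0.752) = 2.84.
By Bélanger, y₂/y₁ = ½[√(1 + 8Fr₁²) − 1] = ½[√65.41 − 1] = 3.54.
y₂ = 3.54 × 0.752 = 2.66 ft.
V₂ = q/y₂ = 10.5/2.66 = 3.94 ft/s. E₁ = y₁ + V₁²/2g = 3.78 ft; E₂ = y₂ + V₂²/2g = 2.91 ft. ΔE = E₁ − E₂ = 0.873 ft.
Q = q·b = 10.5 × 4.77 = 50.1 cfs. P = γ·Q·ΔE/550 = 62.4 × 50.1 × 0.873 / 550 = 4.96 hp.

P = 4.96 hp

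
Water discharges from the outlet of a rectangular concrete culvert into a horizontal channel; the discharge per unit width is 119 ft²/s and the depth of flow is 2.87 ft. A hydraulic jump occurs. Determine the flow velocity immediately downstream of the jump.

V₂ = 7.38 ft/s

V₁ = q/y₁ = 119/2.87 = 41.5 ft/s. Fr₁ = V₁/√(g·y₁) = 41.5/√(32.2×2.87) = 4.31.
From the momentum equation for a rectangular channel, y₂/y₁ = ½[√(1 + 8Fr₁²) − 1] = ½[√149.8 − 1] = 5.62.
y₂ = 5.62 × 2.87 = 16.1 ft.
V₂ = q/y₂ = 119/16.1 = 7.38 ft/s.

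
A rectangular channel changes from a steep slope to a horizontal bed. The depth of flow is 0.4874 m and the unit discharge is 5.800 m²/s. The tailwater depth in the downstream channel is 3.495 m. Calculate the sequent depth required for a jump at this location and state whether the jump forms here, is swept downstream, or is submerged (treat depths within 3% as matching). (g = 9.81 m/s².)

V₁ = q/y₁ = 5.800/0.4874 = 11.90 m/s. Fr₁ = V₁/√(g·y₁) = 11.90/√(9.81×0.4874) = 5.442.
By Bélanger, y₂/y₁ = ½[√(1 + 8Fr₁²) − 1] = ½[√237.93 − 1] = 7.212.
y₂ = 7.212 × 0.4874 = 3.515 m.
Tailwater y_tw = 3.495 m: y_tw ≈ y₂, so the jump forms here.

y₂ = 3.515 m; the jump forms here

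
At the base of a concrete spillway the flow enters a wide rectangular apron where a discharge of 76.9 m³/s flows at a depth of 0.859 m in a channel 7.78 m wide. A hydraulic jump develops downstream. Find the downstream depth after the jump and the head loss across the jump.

q = Q/b = 76.9/7.78 = 9.88 m²/s; V₁ = q/y₁ = 11.5 m/s. Fr₁ = V₁/√(g·y₁) = 3.96.
Bélanger equation: y₂/y₁ = ½[√(1 + 8Fr₁²) − 1] = ½[√126.7 − 1] = 5.13.
y₂ = 5.13 × 0.859 = 4.40 m.
Head loss: ΔE = (y₂ − y₁)³/(4y₁y₂) = (4.40 − 0.859)³/(4×0.859×4.40) = 44.6/15.1 = 2.95 m.

y₂ = 4.40 m; ΔE = 2.95 m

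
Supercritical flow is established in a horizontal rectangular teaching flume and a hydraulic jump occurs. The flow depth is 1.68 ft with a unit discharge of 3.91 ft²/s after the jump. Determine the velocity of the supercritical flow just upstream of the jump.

V₂ = q/y₂ = 3.91/1.68 = 2.33 ft/s; Fr₂ = V₂/√(g·y₂) = 0.316.
From the momentum equation (using Fr₂), y₁/y₂ = ½[√(1 + 8Fr₂²) − 1] = ½[√1.801 − 1] = 0.171.
y₁ = 0.171 × 1.68 = 0.287 ft.
V₁ = q/y₁ = 3.91/0.287 = 13.6 ft/s.

V₁ = 13.6 ft/s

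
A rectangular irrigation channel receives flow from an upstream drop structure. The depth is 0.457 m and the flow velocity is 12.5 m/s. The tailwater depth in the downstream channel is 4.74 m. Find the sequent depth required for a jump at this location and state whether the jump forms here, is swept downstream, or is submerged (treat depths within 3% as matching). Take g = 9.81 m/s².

y₂ = 3.59 m; the jump is submerged

Fr₁ = V₁/√(g·y₁) = 12.5/√(9.81×0.457) = 5.90.
From the momentum equation for a rectangular channel, y₂/y₁ = ½[√(1 + 8Fr₁²) − 1] = ½[√279.8 − 1] = 7.86.
y₂ = 7.86 × 0.457 = 3.59 m.
Tailwater y_tw = 4.74 m: y_tw > y₂, so the jump is submerged.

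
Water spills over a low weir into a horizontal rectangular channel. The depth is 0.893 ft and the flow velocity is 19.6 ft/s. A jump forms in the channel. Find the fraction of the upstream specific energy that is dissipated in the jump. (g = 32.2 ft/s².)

Fr₁ = V₁/√(g·y₁) = 19.6/√(32.2×0.893) = 3.66.
Bélanger equation: y₂/y₁ = ½[√(1 + 8Fr₁²) − 1] = ½[√107.9 − 1] = 4.69.
y₂ = 4.69 × 0.893 = 4.19 ft.
E₁ = y₁ + V₁²/2g = 6.86 ft. ΔE = (y₂ − y₁)³/(4y₁y₂) = 2.40 ft. ΔE/E₁ = 2.40/6.86 = 0.349.

ΔE/E₁ = 0.349 (34.9%)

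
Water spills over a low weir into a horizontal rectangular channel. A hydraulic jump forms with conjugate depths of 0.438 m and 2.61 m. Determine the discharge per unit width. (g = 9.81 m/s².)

For a rectangular channel the momentum equation gives q² = ½·g·y₁·y₂·(y₁ + y₂) = ½×9.81×0.438×2.61×3.05 = 17.1.
q = √17.1 = 4.13 m²/s.

q = 4.13 m²/s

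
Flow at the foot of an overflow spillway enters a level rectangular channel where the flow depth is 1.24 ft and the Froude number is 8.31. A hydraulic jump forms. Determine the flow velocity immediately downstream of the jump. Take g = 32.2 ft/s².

Fr₁ = 8.31 (given).
Sequent-depth ratio: y₂/y₁ = ½[√(1 + 8Fr₁²) − 1] = ½[√553.4 − 1] = 11.3.
y₂ = 11.3 × 1.24 = 14.0 ft.
V₁ = Fr₁·√(g·y₁) = 8.31×√(32.2×1.24) = 52.5 ft/s; q = V₁·y₁ = 65.1 ft²/s.
V₂ = q/y₂ = 65.1/14.0 = 4.66 ft/s.

V₂ = 4.66 ft/s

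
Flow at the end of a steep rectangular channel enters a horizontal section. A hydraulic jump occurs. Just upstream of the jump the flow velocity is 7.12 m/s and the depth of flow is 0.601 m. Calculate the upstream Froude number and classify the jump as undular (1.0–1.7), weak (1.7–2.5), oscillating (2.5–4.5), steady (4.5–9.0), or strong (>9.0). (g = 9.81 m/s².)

Fr₁ = 2.93; oscillating jump

Fr₁ = V₁/√(g·y₁) = 7.12/√(9.81×0.601) = 2.93.
Fr₁ = 2.93 lies in the oscillating range.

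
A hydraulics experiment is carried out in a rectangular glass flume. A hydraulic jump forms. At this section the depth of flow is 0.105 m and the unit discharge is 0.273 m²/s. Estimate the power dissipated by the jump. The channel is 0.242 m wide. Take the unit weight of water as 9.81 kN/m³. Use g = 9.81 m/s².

V₁ = q/y₁ = 0.273/0.105 = 2.60 m/s. Fr₁ = V₁/√(g·y₁) = 2.60/√(9.81×0.105) = 2.56.
By Bélanger, y₂/y₁ = ½[√(1 + 8Fr₁²) − 1] = ½[√53.50 − 1] = 3.16.
y₂ = 3.16 × 0.105 = 0.332 m.
V₂ = q/y₂ = 0.273/0.332 = 0.823 m/s. E₁ = y₁ + V₁²/2g = 0.450 m; E₂ = y₂ + V₂²/2g = 0.366 m. ΔE = E₁ − E₂ = 0.0835 m.
Q = q·b = 0.273 × 0.242 = 0.0661 m³/s. P = γ·Q·ΔE = 9.81 × 0.0661 × 0.0835 = 0.0541 kW.

P = 0.0541 kW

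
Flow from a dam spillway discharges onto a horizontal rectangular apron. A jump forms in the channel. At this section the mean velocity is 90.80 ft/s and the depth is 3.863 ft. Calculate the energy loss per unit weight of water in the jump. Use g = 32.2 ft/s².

ΔE = 88.24 ft

Fr₁ = V₁/√(g·y₁) = 90.80/√(32.2×3.863) = 8.141.
Bélanger equation: y₂/y₁ = ½[√(1 + 8Fr₁²) − 1] = ½[√531.25 − 1] = 11.02.
y₂ = 11.02 × 3.863 = 42.59 ft.
q = V₁·y₁ = 90.80 × 3.863 = 350.8 ft²/s. V₂ = q/y₂ = 350.8/42.59 = 8.236 ft/s. E₁ = y₁ + V₁²/2g = 131.9 ft; E₂ = y₂ + V₂²/2g = 43.64 ft. ΔE = E₁ − E₂ = 88.24 ft.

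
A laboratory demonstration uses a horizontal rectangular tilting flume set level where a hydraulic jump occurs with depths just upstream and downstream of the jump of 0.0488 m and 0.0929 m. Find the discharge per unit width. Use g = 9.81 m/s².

q = 0.0561 m²/s

For a rectangular channel the momentum equation gives q² = ½·g·y₁·y₂·(y₁ + y₂) = ½×9.81×0.0488×0.0929×0.142 = 0.00315.
q = √0.00315 = 0.0561 m²/s.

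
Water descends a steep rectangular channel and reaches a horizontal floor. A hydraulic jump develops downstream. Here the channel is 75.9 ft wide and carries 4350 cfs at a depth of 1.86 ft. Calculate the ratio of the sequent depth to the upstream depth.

y₂/y₁ = 5.15

q = Q/b = 4350/75.9 = 57.3 ft²/s; V₁ = q/y₁ = 30.8 ft/s. Fr₁ = V₁/√(g·y₁) = 3.98.
From the momentum equation for a rectangular channel, y₂/y₁ = ½[√(1 + 8Fr₁²) − 1] = ½[√127.8 − 1] = 5.15.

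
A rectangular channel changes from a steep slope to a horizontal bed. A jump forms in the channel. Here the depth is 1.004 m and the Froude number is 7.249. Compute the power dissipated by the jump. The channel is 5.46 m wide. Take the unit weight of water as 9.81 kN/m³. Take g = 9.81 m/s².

Fr₁ = 7.249 (given).
By Bélanger, y₂/y₁ = ½[√(1 + 8Fr₁²) − 1] = ½[√421.38 − 1] = 9.764.
y₂ = 9.764 × 1.004 = 9.803 m.
Head loss: ΔE = (y₂ − y₁)³/(4y₁y₂) = (9.803 − 1.004)³/(4×1.004×9.803) = 681.2/39.37 = 17.30 m.
V₁ = Fr₁·√(g·y₁) = 7.249×√(9.81×1.004) = 22.75 m/s; q = V₁·y₁ = 22.84 m²/s. Q = q·b = 22.84 × 5.46 = 124.7 m³/s. P = γ·Q·ΔE = 9.81 × 124.7 × 17.30 = 21169 kW.

P = 21169 kW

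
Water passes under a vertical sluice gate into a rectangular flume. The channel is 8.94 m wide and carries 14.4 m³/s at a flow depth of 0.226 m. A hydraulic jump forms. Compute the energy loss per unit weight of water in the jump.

ΔE = 1.33 m

q = Q/b = 14.4/8.94 = 1.61 m²/s; V₁ = q/y₁ = 7.13 m/s. Fr₁ = V₁/√(g·y₁) = 4.79.
By Bélanger, y₂/y₁ = ½[√(1 + 8Fr₁²) − 1] = ½[√184.3 − 1] = 6.29.
y₂ = 6.29 × 0.226 = 1.42 m.
Head loss: ΔE = (y₂ − y₁)³/(4y₁y₂) = (1.42 − 0.226)³/(4×0.226×1.42) = 1.71/1.28 = 1.33 m.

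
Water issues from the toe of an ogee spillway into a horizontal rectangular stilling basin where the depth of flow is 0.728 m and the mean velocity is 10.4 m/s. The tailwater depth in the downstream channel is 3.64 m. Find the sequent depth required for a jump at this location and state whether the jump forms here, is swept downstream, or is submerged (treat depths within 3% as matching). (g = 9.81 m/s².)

y₂ = 3.66 m; the jump forms here

Fr₁ = V₁/√(g·y₁) = 10.4/√(9.81×0.728) = 3.89.
Conjugate-depth relation: y₂/y₁ = ½[√(1 + 8Fr₁²) − 1] = ½[√122.2 − 1] = 5.03.
y₂ = 5.03 × 0.728 = 3.66 m.
Tailwater y_tw = 3.64 m: y_tw ≈ y₂, so the jump forms here.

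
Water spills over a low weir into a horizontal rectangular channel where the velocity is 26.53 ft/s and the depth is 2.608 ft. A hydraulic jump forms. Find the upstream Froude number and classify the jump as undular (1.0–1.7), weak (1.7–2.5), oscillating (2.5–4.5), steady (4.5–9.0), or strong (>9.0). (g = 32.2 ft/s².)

Fr₁ = V₁/√(g·y₁) = 26.53/√(32.2×2.608) = 2.895.
Fr₁ = 2.895 lies in the oscillating range.

Fr₁ = 2.895; oscillating jump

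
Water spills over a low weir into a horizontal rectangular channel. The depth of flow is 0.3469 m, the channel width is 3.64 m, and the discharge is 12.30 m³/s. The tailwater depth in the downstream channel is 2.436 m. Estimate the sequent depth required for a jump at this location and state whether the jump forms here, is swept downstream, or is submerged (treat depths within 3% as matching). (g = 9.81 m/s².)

q = Q/b = 12.30/3.64 = 3.379 m²/s; V₁ = q/y₁ = 9.741 m/s. Fr₁ = V₁/√(g·y₁) = 5.280.
From the momentum equation for a rectangular channel, y₂/y₁ = ½[√(1 + 8Fr₁²) − 1] = ½[√224.06 − 1] = 6.984.
y₂ = 6.984 × 0.3469 = 2.423 m.
Tailwater y_tw = 2.436 m: y_tw ≈ y₂, so the jump forms here.

y₂ = 2.423 m; the jump forms here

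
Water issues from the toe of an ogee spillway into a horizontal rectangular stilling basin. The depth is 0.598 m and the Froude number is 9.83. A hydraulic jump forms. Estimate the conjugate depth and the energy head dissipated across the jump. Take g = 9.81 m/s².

y₂ = 8.02 m; ΔE = 21.3 m

Fr₁ = 9.83 (given).
By Bélanger, y₂/y₁ = ½[√(1 + 8Fr₁²) − 1] = ½[√774.0 − 1] = 13.4.
y₂ = 13.4 × 0.598 = 8.02 m.
Head loss: ΔE = (y₂ − y₁)³/(4y₁y₂) = (8.02 − 0.598)³/(4×0.598×8.02) = 409/19.2 = 21.3 m.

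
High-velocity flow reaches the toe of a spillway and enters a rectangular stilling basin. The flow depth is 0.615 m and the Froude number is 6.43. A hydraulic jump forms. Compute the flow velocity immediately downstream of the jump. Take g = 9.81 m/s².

Fr₁ = 6.43 (given).
From the momentum equation for a rectangular channel, y₂/y₁ = ½[√(1 + 8Fr₁²) − 1] = ½[√331.8 − 1] = 8.61.
y₂ = 8.61 × 0.615 = 5.29 m.
V₁ = Fr₁·√(g·y₁) = 6.43×√(9.81×0.615) = 15.8 m/s; q = V₁·y₁ = 9.71 m²/s.
V₂ = q/y₂ = 9.71/5.29 = 1.83 m/s.

V₂ = 1.83 m/s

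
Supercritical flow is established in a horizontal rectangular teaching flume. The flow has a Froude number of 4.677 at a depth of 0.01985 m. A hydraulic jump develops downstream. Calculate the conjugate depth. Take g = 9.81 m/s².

y₂ = 0.1217 m

Fr₁ = 4.677 (given).
From the momentum equation for a rectangular channel, y₂/y₁ = ½[√(1 + 8Fr₁²) − 1] = ½[√175.99 − 1] = 6.133.
y₂ = 6.133 × 0.01985 = 0.1217 m.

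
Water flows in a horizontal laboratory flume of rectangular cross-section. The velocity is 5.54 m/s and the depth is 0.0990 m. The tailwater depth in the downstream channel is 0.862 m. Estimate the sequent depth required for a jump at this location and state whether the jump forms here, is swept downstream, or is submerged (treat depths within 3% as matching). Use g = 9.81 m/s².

y₂ = 0.739 m; the jump is submerged

Fr₁ = V₁/√(g·y₁) = 5.54/√(9.81×0.0990) = 5.62.
Conjugate-depth relation: y₂/y₁ = ½[√(1 + 8Fr₁²) − 1] = ½[√253.8 − 1] = 7.47.
y₂ = 7.47 × 0.0990 = 0.739 m.
Tailwater y_tw = 0.862 m: y_tw > y₂, so the jump is submerged.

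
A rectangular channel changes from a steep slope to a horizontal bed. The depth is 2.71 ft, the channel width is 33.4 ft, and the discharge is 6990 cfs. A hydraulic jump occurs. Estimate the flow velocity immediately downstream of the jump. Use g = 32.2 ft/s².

V₂ = 6.89 ft/s

q = Q/b = 6990/33.4 = 209 ft²/s; V₁ = q/y₁ = 77.2 ft/s. Fr₁ = V₁/√(g·y₁) = 8.27.
Conjugate-depth relation: y₂/y₁ = ½[√(1 + 8Fr₁²) − 1] = ½[√547.7 − 1] = 11.2.
y₂ = 11.2 × 2.71 = 30.4 ft.
V₂ = q/y₂ = 209/30.4 = 6.89 ft/s.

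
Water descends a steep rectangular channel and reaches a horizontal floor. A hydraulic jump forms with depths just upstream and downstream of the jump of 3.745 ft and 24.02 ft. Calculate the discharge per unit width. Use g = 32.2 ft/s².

q = 200.5 ft²/s

For a rectangular channel the momentum equation gives q² = ½·g·y₁·y₂·(y₁ + y₂) = ½×32.2×3.745×24.02×27.77 = 40211.
q = √40211 = 200.5 ft²/s.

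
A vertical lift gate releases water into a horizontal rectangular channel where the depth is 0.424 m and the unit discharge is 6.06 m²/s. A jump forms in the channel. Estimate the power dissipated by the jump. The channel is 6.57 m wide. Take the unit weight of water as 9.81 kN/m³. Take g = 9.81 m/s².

P = 2626 kW

V₁ = q/y₁ = 6.06/0.424 = 14.3 m/s. Fr₁ = V₁/√(g·y₁) = 14.3/√(9.81×0.424) = 7.01.
Sequent-depth ratio: y₂/y₁ = ½[√(1 + 8Fr₁²) − 1] = ½[√393.9 − 1] = 9.42.
y₂ = 9.42 × 0.424 = 4.00 m.
Head loss: ΔE = (y₂ − y₁)³/(4y₁y₂) = (4.00 − 0.424)³/(4×0.424×4.00) = 45.6/6.78 = 6.72 m.
Q = q·b = 6.06 × 6.57 = 39.8 m³/s. P = γ·Q·ΔE = 9.81 × 39.8 × 6.72 = 2626 kW.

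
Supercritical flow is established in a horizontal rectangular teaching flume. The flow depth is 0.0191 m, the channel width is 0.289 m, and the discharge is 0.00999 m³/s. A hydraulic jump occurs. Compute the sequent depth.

q = Q/b = 0.00999/0.289 = 0.0346 m²/s; V₁ = q/y₁ = 1.81 m/s. Fr₁ = V₁/√(g·y₁) = 4.18.
From the momentum equation for a rectangular channel, y₂/y₁ = ½[√(1 + 8Fr₁²) − 1] = ½[√140.8 − 1] = 5.43.
y₂ = 5.43 × 0.0191 = 0.104 m.

y₂ = 0.104 m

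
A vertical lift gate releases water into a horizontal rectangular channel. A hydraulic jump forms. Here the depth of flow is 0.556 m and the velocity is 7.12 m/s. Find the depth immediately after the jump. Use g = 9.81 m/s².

y₂ = 2.14 m

Fr₁ = V₁/√(g·y₁) = 7.12/√(9.81×0.556) = 3.05.
From the momentum equation for a rectangular channel, y₂/y₁ = ½[√(1 + 8Fr₁²) − 1] = ½[√75.35 − 1] = 3.84.
y₂ = 3.84 × 0.556 = 2.14 m.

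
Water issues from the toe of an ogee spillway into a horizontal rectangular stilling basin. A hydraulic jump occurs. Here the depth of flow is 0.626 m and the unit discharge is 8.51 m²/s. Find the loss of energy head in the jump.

V₁ = q/y₁ = 8.51/0.626 = 13.6 m/s. Fr₁ = V₁/√(g·y₁) = 13.6/√(9.81×0.626) = 5.49.
Sequent-depth ratio: y₂/y₁ = ½[√(1 + 8Fr₁²) − 1] = ½[√241.7 − 1] = 7.27.
y₂ = 7.27 × 0.626 = 4.55 m.
V₂ = q/y₂ = 8.51/4.55 = 1.87 m/s. E₁ = y₁ + V₁²/2g = 10.0 m; E₂ = y₂ + V₂²/2g = 4.73 m. ΔE = E₁ − E₂ = 5.31 m.

ΔE = 5.31 m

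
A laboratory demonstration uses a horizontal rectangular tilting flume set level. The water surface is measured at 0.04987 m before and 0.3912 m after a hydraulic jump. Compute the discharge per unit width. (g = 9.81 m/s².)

q = 0.2054 m²/s

For a rectangular channel the momentum equation gives q² = ½·g·y₁·y₂·(y₁ + y₂) = ½×9.81×0.04987×0.3912×0.4411 = 0.04221.
q = √0.04221 = 0.2054 m²/s.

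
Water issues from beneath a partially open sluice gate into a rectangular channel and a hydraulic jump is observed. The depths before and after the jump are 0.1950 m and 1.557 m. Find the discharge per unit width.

For a rectangular channel the momentum equation gives q² = ½·g·y₁·y₂·(y₁ + y₂) = ½×9.81×0.1950×1.557×1.752 = 2.609.
q = √2.609 = 1.615 m²/s.

q = 1.615 m²/s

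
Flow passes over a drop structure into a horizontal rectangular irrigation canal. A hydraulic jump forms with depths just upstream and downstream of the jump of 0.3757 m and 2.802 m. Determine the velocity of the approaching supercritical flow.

For a rectangular channel the momentum equation gives q² = ½·g·y₁·y₂·(y₁ + y₂) = ½×9.81×0.3757×2.802×3.178 = 16.41.
q = √16.41 = 4.051 m²/s.
V₁ = q/y₁ = 4.051/0.3757 = 10.78 m/s.

V₁ = 10.78 m/s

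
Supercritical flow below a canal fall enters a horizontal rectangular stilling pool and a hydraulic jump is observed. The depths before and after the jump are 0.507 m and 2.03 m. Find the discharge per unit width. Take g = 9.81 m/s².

q = 3.58 m²/s

For a rectangular channel the momentum equation gives q² = ½·g·y₁·y₂·(y₁ + y₂) = ½×9.81×0.507×2.03×2.54 = 12.8.
q = √12.8 = 3.58 m²/s.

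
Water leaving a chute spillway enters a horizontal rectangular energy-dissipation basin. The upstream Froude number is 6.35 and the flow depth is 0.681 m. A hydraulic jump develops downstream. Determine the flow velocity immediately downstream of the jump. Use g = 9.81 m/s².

Fr₁ = 6.35 (given).
Conjugate-depth relation: y₂/y₁ = ½[√(1 + 8Fr₁²) − 1] = ½[√323.6 − 1] = 8.49.
y₂ = 8.49 × 0.681 = 5.78 m.
V₁ = Fr₁·√(g·y₁) = 6.35×√(9.81×0.681) = 16.4 m/s; q = V₁·y₁ = 11.2 m²/s.
V₂ = q/y₂ = 11.2/5.78 = 1.93 m/s.

V₂ = 1.93 m/s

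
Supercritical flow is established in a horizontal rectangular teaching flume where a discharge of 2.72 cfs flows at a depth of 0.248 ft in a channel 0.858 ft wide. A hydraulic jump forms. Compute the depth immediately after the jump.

y₂ = 1.47 ft

q = Q/b = 2.72/0.858 = 3.17 ft²/s; V₁ = q/y₁ = 12.8 ft/s. Fr₁ = V₁/√(g·y₁) = 4.52.
Sequent-depth ratio: y₂/y₁ = ½[√(1 + 8Fr₁²) − 1] = ½[√164.7 − 1] = 5.92.
y₂ = 5.92 × 0.248 = 1.47 ft.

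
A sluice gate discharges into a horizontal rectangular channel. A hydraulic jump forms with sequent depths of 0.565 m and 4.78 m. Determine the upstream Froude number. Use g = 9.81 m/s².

Fr₁ = 6.33

For a rectangular channel the momentum equation gives q² = ½·g·y₁·y₂·(y₁ + y₂) = ½×9.81×0.565×4.78×5.35 = 70.8.
q = √70.8 = 8.41 m²/s.
V₁ = q/y₁ = 14.9 m/s; Fr₁ = V₁/√(g·y₁) = 6.33.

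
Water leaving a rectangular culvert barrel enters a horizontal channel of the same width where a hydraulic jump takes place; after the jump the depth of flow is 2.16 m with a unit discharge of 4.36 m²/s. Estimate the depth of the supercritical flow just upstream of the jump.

y₁ = 0.641 m

V₂ = q/y₂ = 4.36/2.16 = 2.02 m/s; Fr₂ = V₂/√(g·y₂) = 0.439.
Applying the sequent-depth relation in reverse, y₁/y₂ = ½[√(1 + 8Fr₂²) − 1] = ½[√2.538 − 1] = 0.297.
y₁ = 0.297 × 2.16 = 0.641 m.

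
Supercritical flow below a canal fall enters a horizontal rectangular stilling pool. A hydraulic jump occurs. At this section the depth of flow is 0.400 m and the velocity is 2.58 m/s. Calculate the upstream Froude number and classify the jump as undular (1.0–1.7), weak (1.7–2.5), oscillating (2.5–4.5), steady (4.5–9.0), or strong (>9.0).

Fr₁ = V₁/√(g·y₁) = 2.58/√(9.81×0.400) = 1.30.
Fr₁ = 1.30 lies in the undular range.

Fr₁ = 1.30; undular jump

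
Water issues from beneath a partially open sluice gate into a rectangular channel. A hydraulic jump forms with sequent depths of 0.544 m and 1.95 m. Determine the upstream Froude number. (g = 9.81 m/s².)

Fr₁ = 2.87

For a rectangular channel the momentum equation gives q² = ½·g·y₁·y₂·(y₁ + y₂) = ½×9.81×0.544×1.95×2.49 = 13.0.
q = √13.0 = 3.60 m²/s.
V₁ = q/y₁ = 6.62 m/s; Fr₁ = V₁/√(g·y₁) = 2.87.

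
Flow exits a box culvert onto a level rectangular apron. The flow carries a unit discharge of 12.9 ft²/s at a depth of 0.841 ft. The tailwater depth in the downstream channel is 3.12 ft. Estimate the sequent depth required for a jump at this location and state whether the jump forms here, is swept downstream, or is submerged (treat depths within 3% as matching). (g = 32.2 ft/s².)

V₁ = q/y₁ = 12.9/0.841 = 15.3 ft/s. Fr₁ = V₁/√(g·y₁) = 15.3/√(32.2×0.841) = 2.95.
By Bélanger, y₂/y₁ = ½[√(1 + 8Fr₁²) − 1] = ½[√70.51 − 1] = 3.70.
y₂ = 3.70 × 0.841 = 3.11 ft.
Tailwater y_tw = 3.12 ft: y_tw ≈ y₂, so the jump forms here.

y₂ = 3.11 ft; the jump forms here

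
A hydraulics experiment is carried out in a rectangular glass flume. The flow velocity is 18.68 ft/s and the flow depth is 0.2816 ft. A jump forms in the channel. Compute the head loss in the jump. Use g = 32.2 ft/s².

ΔE = 3.287 ft

Fr₁ = V₁/√(g·y₁) = 18.68/√(32.2×0.2816) = 6.203.
Conjugate-depth relation: y₂/y₁ = ½[√(1 + 8Fr₁²) − 1] = ½[√308.86 − 1] = 8.287.
y₂ = 8.287 × 0.2816 = 2.334 ft.
Head loss: ΔE = (y₂ − y₁)³/(4y₁y₂) = (2.334 − 0.2816)³/(4×0.2816×2.334) = 8.641/2.629 = 3.287 ft.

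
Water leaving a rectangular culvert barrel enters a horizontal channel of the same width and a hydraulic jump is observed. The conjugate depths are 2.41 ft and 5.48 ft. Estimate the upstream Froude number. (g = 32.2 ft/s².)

Fr₁ = 1.93

For a rectangular channel the momentum equation gives q² = ½·g·y₁·y₂·(y₁ + y₂) = ½×32.2×2.41×5.48×7.89 = 1678.
q = √1678 = 41.0 ft²/s.
V₁ = q/y₁ = 17.0 ft/s; Fr₁ = V₁/√(g·y₁) = 1.93.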